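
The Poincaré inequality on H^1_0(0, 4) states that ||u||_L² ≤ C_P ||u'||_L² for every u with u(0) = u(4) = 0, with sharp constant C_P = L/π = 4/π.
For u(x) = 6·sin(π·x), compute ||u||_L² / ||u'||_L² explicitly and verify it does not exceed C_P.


||u||_L² / ||u'||_L² = 1/π < C_P = 4/π.

u(x) = 6·sin(π·x), so u'(x) = 6*π*cos(π*x).
Writing u(x) = A·sin(kπx/L) with A = 6 and k = 4, use ∫_0^L sin²(kπx/L) dx = L/2 and ∫_0^L cos²(kπx/L) dx = L/2.
u² = 36·sin²(π·x) and (u')² = 36*π^2·cos²(π·x), and each of sin², cos² integrates to L/2 = 2 over (0, 4).
∫_0^4 u² dx = 72, so ||u||_L² = 6*sqrt(2).
∫_0^4 (u')² dx = 72*π^2, so ||u'||_L² = 6*sqrt(2)*π.
Ratio ||u||_L² / ||u'||_L² = 1/π.
Sharp Poincaré constant on H^1_0(0, 4) is C_P = L/π = 4/π, achieved by sin(π/4·x).
This is the k = 4 harmonic; the ratio L/(kπ) is strictly less than C_P = L/π, consistent with the sharp inequality ||u||_L² ≤ C_P ||u'||_L².


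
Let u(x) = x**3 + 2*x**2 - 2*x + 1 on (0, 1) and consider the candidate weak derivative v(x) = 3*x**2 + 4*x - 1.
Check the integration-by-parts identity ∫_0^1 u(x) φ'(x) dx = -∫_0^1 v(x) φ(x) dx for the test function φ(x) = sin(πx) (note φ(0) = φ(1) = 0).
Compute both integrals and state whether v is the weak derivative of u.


LHS = -3/π + 12/π^3, RHS = -5/π + 12/π^3. No, v is not the weak derivative of u.

u(x) = x**3 + 2*x**2 - 2*x + 1, classical derivative u'(x) = 3*x**2 + 4*x - 2.
φ(x) = sin(πx), so φ'(x) = π*cos(π*x).
Note φ(0) = φ(1) = 0, so the boundary term u·φ vanishes.
LHS = ∫_0^1 u(x) φ'(x) dx = ∫_0^1 (π*x^3*cos(π*x) + 2*π*x^2*cos(π*x) - 2*π*x*cos(π*x) + π*cos(π*x)) dx. Term by term:
  ∫_0^1 π*cos(π*x) dx = 0;  ∫_0^1 π*x^3*cos(π*x) dx = -3/π + 12/π^3;  ∫_0^1 -2*π*x*cos(π*x) dx = 4/π;
  ∫_0^1 2*π*x^2*cos(π*x) dx = -4/π.
Sum: 0 + -3/π + 12/π^3 + 4/π − 4/π = -3/π + 12/π^3.
So LHS = -3/π + 12/π^3.
∫_0^1 v(x) φ(x) dx = ∫_0^1 (3*x^2*sin(π*x) + 4*x*sin(π*x) - sin(π*x)) dx. Term by term:
  ∫_0^1 -sin(π*x) dx = -2/π;  ∫_0^1 3*x^2*sin(π*x) dx = -12/π^3 + 3/π;  ∫_0^1 4*x*sin(π*x) dx = 4/π.
Sum: -2/π + -12/π^3 + 3/π + 4/π = -12/π^3 + 5/π.
So RHS = -∫_0^1 v(x) φ(x) dx = -5/π + 12/π^3.
LHS − RHS = 2/π ≠ 0, so the identity fails.
(For a valid weak derivative the identity must hold for EVERY test function, in particular this one. The failure shows v is NOT the weak derivative of u.)
Correct weak derivative would be u'(x) = 3*x**2 + 4*x - 2.


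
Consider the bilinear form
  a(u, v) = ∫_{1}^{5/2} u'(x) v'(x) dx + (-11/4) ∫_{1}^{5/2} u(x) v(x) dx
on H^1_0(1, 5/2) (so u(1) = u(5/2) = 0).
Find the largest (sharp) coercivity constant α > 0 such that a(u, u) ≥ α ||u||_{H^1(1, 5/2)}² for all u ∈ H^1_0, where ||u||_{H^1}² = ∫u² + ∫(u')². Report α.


α = (-99 + 16*π^2)/(4*(9 + 4*π^2))

Coercivity of a(·,·) on H^1_0(1, 5/2) means a(u, u) ≥ α ||u||_{H^1}² for every u ∈ H^1_0.
The interval has length L = 3/2, and Poincaré/coercivity depend only on L. Here a(u, u) = ∫(u')² + (-11/4)·∫u².
Here c = -11/4 < 0 with |c| < (π/L)² = 4*π^2/9, so coercivity still holds. The condition a(u,u) ≥ α||u||_{H^1}² reads (1−α)∫(u')² ≥ (α−c)∫u². Any admissible α is ≤ 1 (rapidly oscillating u have ∫u²/∫(u')² → 0), and α = 1 would force 0 ≥ (1−c)∫u², impossible since c < 1; so 1−α > 0. By the sharp Poincaré inequality on H^1_0 of an interval of length L, ∫(u')² ≥ (π/L)²∫u² with equality for the first sine mode sin(π(x−x₀)/L) (x₀ the left endpoint), so the inequality holds for all u iff (1−α)(π/L)² ≥ α − c, i.e. α ≤ ((π/L)² + c)/((π/L)² + 1) = (1 + c(L/π)²)/(1 + (L/π)²). (Direct route, valid since c ≤ 0: Poincaré gives c∫u² ≥ c(L/π)²∫(u')², so a(u,u) ≥ (1 + c(L/π)²)∫(u')², while ||u||_{H^1}² ≤ (1 + (L/π)²)∫(u')²; dividing yields the same α.) With (π/L)² = 4*π^2/9 and c = -11/4, the largest admissible constant is α = ((π/L)² + c)/((π/L)² + 1).
Simplifying, α = (-99 + 16*π^2)/(4*(9 + 4*π^2)).


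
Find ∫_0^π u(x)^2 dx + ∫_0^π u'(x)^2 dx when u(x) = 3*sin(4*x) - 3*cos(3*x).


||u||_{H^1(0,π)}^2 = -1440/7 + 243*π/2

u'(x) = 9*sin(3*x) + 12*cos(4*x).
Expand u² and (u')² and integrate term by term on (0, π), using: for integers n ≥ 1, ∫_0^π sin²(nx) dx = ∫_0^π cos²(nx) dx = π/2; for n ≠ n', ∫_0^π sin(nx)sin(n'x) dx = ∫_0^π cos(nx)cos(n'x) dx = 0; and by product-to-sum, ∫_0^π sin(nx)cos(n'x) dx = ½∫_0^π [sin((n+n')x) + sin((n−n')x)] dx, which is 0 when n+n' is even and 2n/(n²−n'²) when n+n' is odd (it need not vanish on (0, π)).
  u² squared terms: (-3)²·∫cos(3x)² dx = 9·π/2 = 9*π/2;  (3)²·∫sin(4x)² dx = 9·π/2 = 9*π/2.
  u² cross terms: 2·(-3)·(3)·∫cos(3x)·sin(4x) dx = -18·(8/7) = -144/7.
  So ∫_0^π u² dx = 9*π/2 + 9*π/2 − 144/7 = -144/7 + 9*π.
  (u')² squared terms: (9)²·∫sin(3x)² dx = 81·π/2 = 81*π/2;  (12)²·∫cos(4x)² dx = 144·π/2 = 72*π.
  (u')² cross terms: 2·(9)·(12)·∫sin(3x)·cos(4x) dx = 216·(-6/7) = -1296/7.
  So ∫_0^π (u')² dx = 81*π/2 + 72*π − 1296/7 = -1296/7 + 225*π/2.
||u||_{H^1}^2 = (-144/7 + 9*π) + (-1296/7 + 225*π/2) = -1440/7 + 243*π/2.


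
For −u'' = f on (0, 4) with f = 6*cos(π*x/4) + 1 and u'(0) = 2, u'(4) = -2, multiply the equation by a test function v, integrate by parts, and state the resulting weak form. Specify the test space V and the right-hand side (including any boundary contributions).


V = H^1(0, 4) (v unrestricted at boundary; u is determined up to an additive constant); weak form: ∫_0^4 u'v' dx = ∫_0^4 (6*cos(π*x/4) + 1) v dx − 2·v(4) − 2·v(0) for all v ∈ V.

Multiply both sides by a test function v and integrate from 0 to 4:
  ∫_0^4 −u''(x) v(x) dx = ∫_0^4 f(x) v(x) dx.
Integrate the LHS by parts once:
  ∫_0^4 −u'' v dx = −[u'(x) v(x)]_0^4 + ∫_0^4 u'(x) v'(x) dx.
Thus ∫_0^4 u'(x) v'(x) dx = ∫_0^4 f(x) v(x) dx + [u'(x) v(x)]_0^4.
Choose V so that boundary terms are either known or forced to vanish.
u has inhomogeneous Neumann u'(0) = 2, u'(4) = -2. [u' v]_0^4 = (-2)·v(4) − (2)·v(0) = − 2·v(4) − 2·v(0). Take V = H^1(0, 4); boundary term becomes part of RHS.
Weak formulation: find u (satisfying any essential BC) such that ∫_0^4 u'(x) v'(x) dx = ∫_0^4 f v dx − 2·v(4) − 2·v(0) for all v ∈ V (Neumann data are natural BCs: they enter the RHS as boundary terms).
Substituting f(x) = 6*cos(π*x/4) + 1, the right-hand side is ∫_0^4 (6*cos(π*x/4) + 1) v dx − 2·v(4) − 2·v(0).
Compatibility check (pure Neumann): taking v ≡ 1 ∈ V gives 0 = ∫_0^4 f dx + (-2) − (2), i.e. ∫_0^4 f dx must equal u'(0) − u'(4) = 4. Indeed ∫_0^4 (6*cos(π*x/4) + 1) dx = 4, so the data are compatible. The solution is then unique only up to an additive constant (fix it e.g. by requiring ∫_0^4 u dx = 0).


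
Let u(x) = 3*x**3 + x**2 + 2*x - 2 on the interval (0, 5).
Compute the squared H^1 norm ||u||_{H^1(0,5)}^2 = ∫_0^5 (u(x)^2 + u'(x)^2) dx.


||u||_{H^1}^2 = 3798965/21

The H^1 norm (squared) on an interval (0, L) is
  ||u||_{H^1}^2 = ∫_0^L u(x)^2 dx + ∫_0^L u'(x)^2 dx.
Compute u'(x) = 9*x**2 + 2*x + 2.
Then u(x)^2 = 9*x**6 + 6*x**5 + 13*x**4 - 8*x**3 - 8*x + 4 and u'(x)^2 = 81*x**4 + 36*x**3 + 40*x**2 + 8*x + 4.
Integrate each monomial from 0 to 5 using ∫_0^5 c·x^n dx = c·5^(n+1)/(n+1):
  ∫_0^5 u(x)^2 dx = ∫_0^5 (9*x^6 + 6*x^5 + 13*x^4 - 8*x^3 - 8*x + 4) dx. Term by term:
    ∫_0^5 9*x^6 dx = 703125/7;  ∫_0^5 6*x^5 dx = 15625;  ∫_0^5 13*x^4 dx = 8125;
    ∫_0^5 -8*x^3 dx = -1250;  ∫_0^5 -8*x dx = -100;  ∫_0^5 4 dx = 20.
  Sum: 703125/7 + 15625 + 8125 − 1250 − 100 + 20 = 860065/7.
  ∫_0^5 u'(x)^2 dx = ∫_0^5 (81*x^4 + 36*x^3 + 40*x^2 + 8*x + 4) dx. Term by term:
    ∫_0^5 81*x^4 dx = 50625;  ∫_0^5 36*x^3 dx = 5625;  ∫_0^5 40*x^2 dx = 5000/3;
    ∫_0^5 8*x dx = 100;  ∫_0^5 4 dx = 20.
  Sum: 50625 + 5625 + 5000/3 + 100 + 20 = 174110/3.
Adding: ||u||_{H^1}^2 = 860065/7 + 174110/3 = 3798965/21.


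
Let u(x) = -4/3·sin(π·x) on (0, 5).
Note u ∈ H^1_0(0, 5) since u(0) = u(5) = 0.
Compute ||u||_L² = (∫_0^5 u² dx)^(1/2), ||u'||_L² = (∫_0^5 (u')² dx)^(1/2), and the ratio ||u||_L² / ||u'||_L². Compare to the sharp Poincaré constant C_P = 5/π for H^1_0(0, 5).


||u||_L² / ||u'||_L² = 1/π < C_P = 5/π.

u(x) = -4/3·sin(π·x), so u'(x) = -4*π*cos(π*x)/3.
Writing u(x) = A·sin(kπx/L) with A = -4/3 and k = 5, use ∫_0^L sin²(kπx/L) dx = L/2 and ∫_0^L cos²(kπx/L) dx = L/2.
u² = 16/9·sin²(π·x) and (u')² = 16*π^2/9·cos²(π·x), and each of sin², cos² integrates to L/2 = 5/2 over (0, 5).
∫_0^5 u² dx = 40/9, so ||u||_L² = 2*sqrt(10)/3.
∫_0^5 (u')² dx = 40*π^2/9, so ||u'||_L² = 2*sqrt(10)*π/3.
Ratio ||u||_L² / ||u'||_L² = 1/π.
Sharp Poincaré constant on H^1_0(0, 5) is C_P = L/π = 5/π, achieved by sin(π/5·x).
This is the k = 5 harmonic; the ratio L/(kπ) is strictly less than C_P = L/π, consistent with the sharp inequality ||u||_L² ≤ C_P ||u'||_L².


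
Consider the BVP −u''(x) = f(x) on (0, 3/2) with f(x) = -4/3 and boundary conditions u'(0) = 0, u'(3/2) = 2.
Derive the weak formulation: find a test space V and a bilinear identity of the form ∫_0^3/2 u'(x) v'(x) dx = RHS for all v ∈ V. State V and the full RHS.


V = H^1(0, 3/2) (v unrestricted at boundary; u is determined up to an additive constant); weak form: ∫_0^3/2 u'v' dx = ∫_0^3/2 (-4/3) v dx + 2·v(3/2) for all v ∈ V.

Multiply both sides by a test function v and integrate from 0 to 3/2:
  ∫_0^3/2 −u''(x) v(x) dx = ∫_0^3/2 f(x) v(x) dx.
Integrate the LHS by parts once:
  ∫_0^3/2 −u'' v dx = −[u'(x) v(x)]_0^3/2 + ∫_0^3/2 u'(x) v'(x) dx.
Thus ∫_0^3/2 u'(x) v'(x) dx = ∫_0^3/2 f(x) v(x) dx + [u'(x) v(x)]_0^3/2.
Choose V so that boundary terms are either known or forced to vanish.
u has inhomogeneous Neumann u'(0) = 0, u'(3/2) = 2. [u' v]_0^3/2 = (2)·v(3/2) − (0)·v(0) = 2·v(3/2). Take V = H^1(0, 3/2); boundary term becomes part of RHS.
Weak formulation: find u (satisfying any essential BC) such that ∫_0^3/2 u'(x) v'(x) dx = ∫_0^3/2 f v dx + 2·v(3/2) for all v ∈ V (Neumann data are natural BCs: they enter the RHS as boundary terms).
Substituting f(x) = -4/3, the right-hand side is ∫_0^3/2 (-4/3) v dx + 2·v(3/2).
Compatibility check (pure Neumann): taking v ≡ 1 ∈ V gives 0 = ∫_0^3/2 f dx + (2) − (0), i.e. ∫_0^3/2 f dx must equal u'(0) − u'(3/2) = -2. Indeed ∫_0^3/2 (-4/3) dx = -2, so the data are compatible. The solution is then unique only up to an additive constant (fix it e.g. by requiring ∫_0^3/2 u dx = 0).


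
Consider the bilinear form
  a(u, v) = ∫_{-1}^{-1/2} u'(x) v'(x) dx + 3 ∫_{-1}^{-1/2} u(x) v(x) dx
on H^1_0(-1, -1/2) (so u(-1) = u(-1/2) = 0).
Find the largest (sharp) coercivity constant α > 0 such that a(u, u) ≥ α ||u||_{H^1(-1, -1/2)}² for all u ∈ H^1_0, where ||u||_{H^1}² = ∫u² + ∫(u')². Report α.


α = 1

Coercivity of a(·,·) on H^1_0(-1, -1/2) means a(u, u) ≥ α ||u||_{H^1}² for every u ∈ H^1_0.
The interval has length L = 1/2, and Poincaré/coercivity depend only on L. Here a(u, u) = ∫(u')² + (3)·∫u².
Here c = 3 ≥ 1, so a(u,u) = ∫(u')² + c∫u² ≥ ∫(u')² + ∫u² = ||u||_{H^1}², i.e. α = 1 works. No larger α is possible: a(u,u) ≥ α||u||_{H^1}² means (1−α)∫(u')² ≥ (α−c)∫u², and for the modes u_n = sin(nπ(x−x₀)/L) (x₀ the left endpoint) one has ∫u_n²/∫(u_n')² = (L/(nπ))² → 0, so a(u_n,u_n)/||u_n||_{H^1}² → 1. Hence the optimal constant is α = 1.
Therefore α = 1.


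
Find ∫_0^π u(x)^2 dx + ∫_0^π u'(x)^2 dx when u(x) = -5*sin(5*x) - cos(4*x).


||u||_{H^1(0,π)}^2 = 1700/9 + 667*π/2

u'(x) = 4*sin(4*x) - 25*cos(5*x).
Expand u² and (u')² and integrate term by term on (0, π), using: for integers n ≥ 1, ∫_0^π sin²(nx) dx = ∫_0^π cos²(nx) dx = π/2; for n ≠ n', ∫_0^π sin(nx)sin(n'x) dx = ∫_0^π cos(nx)cos(n'x) dx = 0; and by product-to-sum, ∫_0^π sin(nx)cos(n'x) dx = ½∫_0^π [sin((n+n')x) + sin((n−n')x)] dx, which is 0 when n+n' is even and 2n/(n²−n'²) when n+n' is odd (it need not vanish on (0, π)).
  u² squared terms: (-1)²·∫cos(4x)² dx = 1·π/2 = π/2;  (-5)²·∫sin(5x)² dx = 25·π/2 = 25*π/2.
  u² cross terms: 2·(-1)·(-5)·∫cos(4x)·sin(5x) dx = 10·(10/9) = 100/9.
  So ∫_0^π u² dx = π/2 + 25*π/2 + 100/9 = 100/9 + 13*π.
  (u')² squared terms: (-25)²·∫cos(5x)² dx = 625·π/2 = 625*π/2;  (4)²·∫sin(4x)² dx = 16·π/2 = 8*π.
  (u')² cross terms: 2·(-25)·(4)·∫cos(5x)·sin(4x) dx = -200·(-8/9) = 1600/9.
  So ∫_0^π (u')² dx = 625*π/2 + 8*π + 1600/9 = 1600/9 + 641*π/2.
||u||_{H^1}^2 = (100/9 + 13*π) + (1600/9 + 641*π/2) = 1700/9 + 667*π/2.


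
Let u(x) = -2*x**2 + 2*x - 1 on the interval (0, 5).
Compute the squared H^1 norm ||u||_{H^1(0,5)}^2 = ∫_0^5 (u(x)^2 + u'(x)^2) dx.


||u||_{H^1}^2 = 2025

The H^1 norm (squared) on an interval (0, L) is
  ||u||_{H^1}^2 = ∫_0^L u(x)^2 dx + ∫_0^L u'(x)^2 dx.
Compute u'(x) = 2 - 4*x.
Then u(x)^2 = 4*x**4 - 8*x**3 + 8*x**2 - 4*x + 1 and u'(x)^2 = 16*x**2 - 16*x + 4.
Integrate each monomial from 0 to 5 using ∫_0^5 c·x^n dx = c·5^(n+1)/(n+1):
  ∫_0^5 u(x)^2 dx = ∫_0^5 (4*x^4 - 8*x^3 + 8*x^2 - 4*x + 1) dx. Term by term:
    ∫_0^5 4*x^4 dx = 2500;  ∫_0^5 -8*x^3 dx = -1250;  ∫_0^5 8*x^2 dx = 1000/3;
    ∫_0^5 -4*x dx = -50;  ∫_0^5 1 dx = 5.
  Sum: 2500 − 1250 + 1000/3 − 50 + 5 = 4615/3.
  ∫_0^5 u'(x)^2 dx = ∫_0^5 (16*x^2 - 16*x + 4) dx. Term by term:
    ∫_0^5 16*x^2 dx = 2000/3;  ∫_0^5 -16*x dx = -200;  ∫_0^5 4 dx = 20.
  Sum: 2000/3 − 200 + 20 = 1460/3.
Adding: ||u||_{H^1}^2 = 4615/3 + 1460/3 = 2025.


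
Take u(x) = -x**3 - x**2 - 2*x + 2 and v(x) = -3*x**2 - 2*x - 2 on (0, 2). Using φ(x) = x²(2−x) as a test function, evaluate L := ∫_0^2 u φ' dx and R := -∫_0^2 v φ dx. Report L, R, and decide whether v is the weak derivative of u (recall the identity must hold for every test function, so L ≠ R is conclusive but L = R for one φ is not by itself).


LHS = 184/15, RHS = 184/15. Yes, v = u' weakly.

u(x) = -x**3 - x**2 - 2*x + 2, classical derivative u'(x) = -3*x**2 - 2*x - 2.
φ(x) = x²(2−x), so φ'(x) = x*(4 - 3*x).
Note φ(0) = φ(2) = 0, so the boundary term u·φ vanishes.
LHS = ∫_0^2 u(x) φ'(x) dx = ∫_0^2 (3*x^5 - x^4 + 2*x^3 - 14*x^2 + 8*x) dx. Term by term:
  ∫_0^2 3*x^5 dx = 32;  ∫_0^2 -x^4 dx = -32/5;  ∫_0^2 2*x^3 dx = 8;
  ∫_0^2 -14*x^2 dx = -112/3;  ∫_0^2 8*x dx = 16.
Sum: 32 − 32/5 + 8 − 112/3 + 16 = 184/15.
So LHS = 184/15.
∫_0^2 v(x) φ(x) dx = ∫_0^2 (3*x^5 - 4*x^4 - 2*x^3 - 4*x^2) dx. Term by term:
  ∫_0^2 3*x^5 dx = 32;  ∫_0^2 -4*x^4 dx = -128/5;  ∫_0^2 -2*x^3 dx = -8;
  ∫_0^2 -4*x^2 dx = -32/3.
Sum: 32 − 128/5 − 8 − 32/3 = -184/15.
So RHS = -∫_0^2 v(x) φ(x) dx = 184/15.
LHS = RHS, so the identity holds for this test φ.
Moreover u is smooth here and v(x) = u'(x) = -3*x**2 - 2*x - 2 pointwise, so the identity holds for every test function. Hence v is the weak derivative of u.


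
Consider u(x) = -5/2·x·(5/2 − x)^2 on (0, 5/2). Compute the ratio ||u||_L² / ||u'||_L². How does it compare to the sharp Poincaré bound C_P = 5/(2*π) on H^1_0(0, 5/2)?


||u||_L² / ||u'||_L² = 5*sqrt(14)/28 < C_P = 5/(2*π).

u(x) = -5/2·x·(5/2 − x)^2, so u'(x) = -15*x^2/2 + 25*x - 125/8.
u(x) = -5/2·x·(5/2 − x)^2 vanishes at x = 0 and x = 5/2, so u ∈ H^1_0(0, 5/2). Differentiate via the product rule and integrate the resulting polynomials term by term.
  ∫_0^5/2 u² dx = ∫_0^5/2 (25*x^6/4 - 125*x^5/2 + 1875*x^4/8 - 3125*x^3/8 + 15625*x^2/64) dx. Term by term:
    ∫_0^5/2 25*x^6/4 dx = 1953125/3584;  ∫_0^5/2 -125*x^5/2 dx = -1953125/768;  ∫_0^5/2 1875*x^4/8 dx = 1171875/256;
    ∫_0^5/2 -3125*x^3/8 dx = -1953125/512;  ∫_0^5/2 15625*x^2/64 dx = 1953125/1536.
  Sum: 1953125/3584 − 1953125/768 + 1171875/256 − 1953125/512 + 1953125/1536 = 390625/10752.
  ∫_0^5/2 (u')² dx = ∫_0^5/2 (225*x^4/4 - 375*x^3 + 6875*x^2/8 - 3125*x/4 + 15625/64) dx. Term by term:
    ∫_0^5/2 225*x^4/4 dx = 140625/128;  ∫_0^5/2 -375*x^3 dx = -234375/64;  ∫_0^5/2 6875*x^2/8 dx = 859375/192;
    ∫_0^5/2 -3125*x/4 dx = -78125/32;  ∫_0^5/2 15625/64 dx = 78125/128.
  Sum: 140625/128 − 234375/64 + 859375/192 − 78125/32 + 78125/128 = 15625/192.
∫_0^5/2 u² dx = 390625/10752, so ||u||_L² = 625*sqrt(42)/672.
∫_0^5/2 (u')² dx = 15625/192, so ||u'||_L² = 125*sqrt(3)/24.
Ratio ||u||_L² / ||u'||_L² = 5*sqrt(14)/28.
Sharp Poincaré constant on H^1_0(0, 5/2) is C_P = L/π = 5/(2*π), achieved by sin(2*π/5·x).
A polynomial bump cannot attain the sharp Poincaré constant (only the first sine eigenfunction does), so the ratio is strictly less than C_P, consistent with ||u||_L² ≤ C_P ||u'||_L².


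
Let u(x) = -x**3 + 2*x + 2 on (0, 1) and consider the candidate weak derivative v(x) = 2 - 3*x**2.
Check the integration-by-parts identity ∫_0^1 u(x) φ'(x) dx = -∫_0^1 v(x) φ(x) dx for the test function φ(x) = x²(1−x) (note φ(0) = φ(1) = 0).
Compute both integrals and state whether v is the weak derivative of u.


LHS = -1/15, RHS = -1/15. Yes, v = u' weakly.

u(x) = -x**3 + 2*x + 2, classical derivative u'(x) = 2 - 3*x**2.
φ(x) = x²(1−x), so φ'(x) = x*(2 - 3*x).
Note φ(0) = φ(1) = 0, so the boundary term u·φ vanishes.
LHS = ∫_0^1 u(x) φ'(x) dx = ∫_0^1 (3*x^5 - 2*x^4 - 6*x^3 - 2*x^2 + 4*x) dx. Term by term:
  ∫_0^1 3*x^5 dx = 1/2;  ∫_0^1 -2*x^4 dx = -2/5;  ∫_0^1 -6*x^3 dx = -3/2;
  ∫_0^1 -2*x^2 dx = -2/3;  ∫_0^1 4*x dx = 2.
Sum: 1/2 − 2/5 − 3/2 − 2/3 + 2 = -1/15.
So LHS = -1/15.
∫_0^1 v(x) φ(x) dx = ∫_0^1 (3*x^5 - 3*x^4 - 2*x^3 + 2*x^2) dx. Term by term:
  ∫_0^1 3*x^5 dx = 1/2;  ∫_0^1 -3*x^4 dx = -3/5;  ∫_0^1 -2*x^3 dx = -1/2;
  ∫_0^1 2*x^2 dx = 2/3.
Sum: 1/2 − 3/5 − 1/2 + 2/3 = 1/15.
So RHS = -∫_0^1 v(x) φ(x) dx = -1/15.
LHS = RHS, so the identity holds for this test φ.
Moreover u is smooth here and v(x) = u'(x) = 2 - 3*x**2 pointwise, so the identity holds for every test function. Hence v is the weak derivative of u.


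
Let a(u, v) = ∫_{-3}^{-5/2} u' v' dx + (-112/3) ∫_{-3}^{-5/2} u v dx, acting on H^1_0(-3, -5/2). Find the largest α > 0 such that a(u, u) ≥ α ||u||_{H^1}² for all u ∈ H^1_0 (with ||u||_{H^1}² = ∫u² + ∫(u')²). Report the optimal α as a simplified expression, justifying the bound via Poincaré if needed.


α = 4*(-28 + 3*π^2)/(3*(1 + 4*π^2))

Coercivity of a(·,·) on H^1_0(-3, -5/2) means a(u, u) ≥ α ||u||_{H^1}² for every u ∈ H^1_0.
The interval has length L = 1/2, and Poincaré/coercivity depend only on L. Here a(u, u) = ∫(u')² + (-112/3)·∫u².
Here c = -112/3 < 0 with |c| < (π/L)² = 4*π^2, so coercivity still holds. The condition a(u,u) ≥ α||u||_{H^1}² reads (1−α)∫(u')² ≥ (α−c)∫u². Any admissible α is ≤ 1 (rapidly oscillating u have ∫u²/∫(u')² → 0), and α = 1 would force 0 ≥ (1−c)∫u², impossible since c < 1; so 1−α > 0. By the sharp Poincaré inequality on H^1_0 of an interval of length L, ∫(u')² ≥ (π/L)²∫u² with equality for the first sine mode sin(π(x−x₀)/L) (x₀ the left endpoint), so the inequality holds for all u iff (1−α)(π/L)² ≥ α − c, i.e. α ≤ ((π/L)² + c)/((π/L)² + 1) = (1 + c(L/π)²)/(1 + (L/π)²). (Direct route, valid since c ≤ 0: Poincaré gives c∫u² ≥ c(L/π)²∫(u')², so a(u,u) ≥ (1 + c(L/π)²)∫(u')², while ||u||_{H^1}² ≤ (1 + (L/π)²)∫(u')²; dividing yields the same α.) With (π/L)² = 4*π^2 and c = -112/3, the largest admissible constant is α = ((π/L)² + c)/((π/L)² + 1).
Simplifying, α = 4*(-28 + 3*π^2)/(3*(1 + 4*π^2)).


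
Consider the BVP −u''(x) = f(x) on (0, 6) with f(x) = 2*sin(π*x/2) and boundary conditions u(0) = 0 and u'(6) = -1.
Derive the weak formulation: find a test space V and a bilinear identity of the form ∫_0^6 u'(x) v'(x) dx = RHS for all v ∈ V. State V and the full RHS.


V = {v ∈ H^1(0, 6) : v(0) = 0} (test functions vanish at x = 0 where u is specified); weak form: ∫_0^6 u'v' dx = ∫_0^6 (2*sin(π*x/2)) v dx − v(6) for all v ∈ V.

Multiply both sides by a test function v and integrate from 0 to 6:
  ∫_0^6 −u''(x) v(x) dx = ∫_0^6 f(x) v(x) dx.
Integrate the LHS by parts once:
  ∫_0^6 −u'' v dx = −[u'(x) v(x)]_0^6 + ∫_0^6 u'(x) v'(x) dx.
Thus ∫_0^6 u'(x) v'(x) dx = ∫_0^6 f(x) v(x) dx + [u'(x) v(x)]_0^6.
Choose V so that boundary terms are either known or forced to vanish.
Mixed BC: u(0) = 0 (Dirichlet) and u'(6) = -1 (Neumann). Define V = {v ∈ H^1(0, 6) : v(0) = 0}. Then [u' v]_0^6 = u'(6)·v(6) − u'(0)·0 = − v(6).
Weak formulation: find u (satisfying any essential BC) such that ∫_0^6 u'(x) v'(x) dx = ∫_0^6 f v dx − v(6) for all v ∈ V (Dirichlet at 0 absorbed into V; Neumann datum at x = 6 contributes the boundary term).
Substituting f(x) = 2*sin(π*x/2), the right-hand side is ∫_0^6 (2*sin(π*x/2)) v dx − v(6).


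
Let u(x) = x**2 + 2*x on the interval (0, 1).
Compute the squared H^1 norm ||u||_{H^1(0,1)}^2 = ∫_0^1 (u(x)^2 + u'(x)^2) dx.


||u||_{H^1}^2 = 178/15

The H^1 norm (squared) on an interval (0, L) is
  ||u||_{H^1}^2 = ∫_0^L u(x)^2 dx + ∫_0^L u'(x)^2 dx.
Compute u'(x) = 2*x + 2.
Then u(x)^2 = x**4 + 4*x**3 + 4*x**2 and u'(x)^2 = 4*x**2 + 8*x + 4.
Integrate each monomial from 0 to 1 using ∫_0^1 c·x^n dx = c·1^(n+1)/(n+1):
  ∫_0^1 u(x)^2 dx = ∫_0^1 (x^4 + 4*x^3 + 4*x^2) dx. Term by term:
    ∫_0^1 x^4 dx = 1/5;  ∫_0^1 4*x^3 dx = 1;  ∫_0^1 4*x^2 dx = 4/3.
  Sum: 1/5 + 1 + 4/3 = 38/15.
  ∫_0^1 u'(x)^2 dx = ∫_0^1 (4*x^2 + 8*x + 4) dx. Term by term:
    ∫_0^1 4*x^2 dx = 4/3;  ∫_0^1 8*x dx = 4;  ∫_0^1 4 dx = 4.
  Sum: 4/3 + 4 + 4 = 28/3.
Adding: ||u||_{H^1}^2 = 38/15 + 28/3 = 178/15.


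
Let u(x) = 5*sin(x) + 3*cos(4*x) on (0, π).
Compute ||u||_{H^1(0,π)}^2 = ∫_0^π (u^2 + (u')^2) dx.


||u||_{H^1(0,π)}^2 = -68 + 203*π/2

u'(x) = -12*sin(4*x) + 5*cos(x).
Expand u² and (u')² and integrate term by term on (0, π), using: for integers n ≥ 1, ∫_0^π sin²(nx) dx = ∫_0^π cos²(nx) dx = π/2; for n ≠ n', ∫_0^π sin(nx)sin(n'x) dx = ∫_0^π cos(nx)cos(n'x) dx = 0; and by product-to-sum, ∫_0^π sin(nx)cos(n'x) dx = ½∫_0^π [sin((n+n')x) + sin((n−n')x)] dx, which is 0 when n+n' is even and 2n/(n²−n'²) when n+n' is odd (it need not vanish on (0, π)).
  u² squared terms: (3)²·∫cos(4x)² dx = 9·π/2 = 9*π/2;  (5)²·∫sin(x)² dx = 25·π/2 = 25*π/2.
  u² cross terms: 2·(3)·(5)·∫cos(4x)·sin(x) dx = 30·(-2/15) = -4.
  So ∫_0^π u² dx = 9*π/2 + 25*π/2 − 4 = -4 + 17*π.
  (u')² squared terms: (-12)²·∫sin(4x)² dx = 144·π/2 = 72*π;  (5)²·∫cos(x)² dx = 25·π/2 = 25*π/2.
  (u')² cross terms: 2·(-12)·(5)·∫sin(4x)·cos(x) dx = -120·(8/15) = -64.
  So ∫_0^π (u')² dx = 72*π + 25*π/2 − 64 = -64 + 169*π/2.
||u||_{H^1}^2 = (-4 + 17*π) + (-64 + 169*π/2) = -68 + 203*π/2.


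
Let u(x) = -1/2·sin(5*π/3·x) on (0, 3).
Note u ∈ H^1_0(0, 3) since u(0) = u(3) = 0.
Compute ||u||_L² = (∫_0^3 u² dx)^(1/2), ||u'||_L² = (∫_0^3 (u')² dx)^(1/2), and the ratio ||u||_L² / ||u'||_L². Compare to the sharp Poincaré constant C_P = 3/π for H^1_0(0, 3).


||u||_L² / ||u'||_L² = 3/(5*π) < C_P = 3/π.

u(x) = -1/2·sin(5*π/3·x), so u'(x) = -5*π*cos(5*π*x/3)/6.
Writing u(x) = A·sin(kπx/L) with A = -1/2 and k = 5, use ∫_0^L sin²(kπx/L) dx = L/2 and ∫_0^L cos²(kπx/L) dx = L/2.
u² = 1/4·sin²(5*π/3·x) and (u')² = 25*π^2/36·cos²(5*π/3·x), and each of sin², cos² integrates to L/2 = 3/2 over (0, 3).
∫_0^3 u² dx = 3/8, so ||u||_L² = sqrt(6)/4.
∫_0^3 (u')² dx = 25*π^2/24, so ||u'||_L² = 5*sqrt(6)*π/12.
Ratio ||u||_L² / ||u'||_L² = 3/(5*π).
Sharp Poincaré constant on H^1_0(0, 3) is C_P = L/π = 3/π, achieved by sin(π/3·x).
This is the k = 5 harmonic; the ratio L/(kπ) is strictly less than C_P = L/π, consistent with the sharp inequality ||u||_L² ≤ C_P ||u'||_L².


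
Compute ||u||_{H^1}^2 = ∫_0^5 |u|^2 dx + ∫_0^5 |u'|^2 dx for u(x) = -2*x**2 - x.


||u||_{H^1}^2 = 11815/3

The H^1 norm (squared) on an interval (0, L) is
  ||u||_{H^1}^2 = ∫_0^L u(x)^2 dx + ∫_0^L u'(x)^2 dx.
Compute u'(x) = -4*x - 1.
Then u(x)^2 = 4*x**4 + 4*x**3 + x**2 and u'(x)^2 = 16*x**2 + 8*x + 1.
Integrate each monomial from 0 to 5 using ∫_0^5 c·x^n dx = c·5^(n+1)/(n+1):
  ∫_0^5 u(x)^2 dx = ∫_0^5 (4*x^4 + 4*x^3 + x^2) dx. Term by term:
    ∫_0^5 4*x^4 dx = 2500;  ∫_0^5 4*x^3 dx = 625;  ∫_0^5 x^2 dx = 125/3.
  Sum: 2500 + 625 + 125/3 = 9500/3.
  ∫_0^5 u'(x)^2 dx = ∫_0^5 (16*x^2 + 8*x + 1) dx. Term by term:
    ∫_0^5 16*x^2 dx = 2000/3;  ∫_0^5 8*x dx = 100;  ∫_0^5 1 dx = 5.
  Sum: 2000/3 + 100 + 5 = 2315/3.
Adding: ||u||_{H^1}^2 = 9500/3 + 2315/3 = 11815/3.


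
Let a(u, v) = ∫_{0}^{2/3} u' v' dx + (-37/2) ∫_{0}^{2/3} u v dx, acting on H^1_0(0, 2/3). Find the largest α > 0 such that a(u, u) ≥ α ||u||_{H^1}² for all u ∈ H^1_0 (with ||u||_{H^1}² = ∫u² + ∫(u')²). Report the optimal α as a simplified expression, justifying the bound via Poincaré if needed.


α = (-74 + 9*π^2)/(4 + 9*π^2)

Coercivity of a(·,·) on H^1_0(0, 2/3) means a(u, u) ≥ α ||u||_{H^1}² for every u ∈ H^1_0.
The interval has length L = 2/3, and Poincaré/coercivity depend only on L. Here a(u, u) = ∫(u')² + (-37/2)·∫u².
Here c = -37/2 < 0 with |c| < (π/L)² = 9*π^2/4, so coercivity still holds. The condition a(u,u) ≥ α||u||_{H^1}² reads (1−α)∫(u')² ≥ (α−c)∫u². Any admissible α is ≤ 1 (rapidly oscillating u have ∫u²/∫(u')² → 0), and α = 1 would force 0 ≥ (1−c)∫u², impossible since c < 1; so 1−α > 0. By the sharp Poincaré inequality on H^1_0 of an interval of length L, ∫(u')² ≥ (π/L)²∫u² with equality for the first sine mode sin(π(x−x₀)/L) (x₀ the left endpoint), so the inequality holds for all u iff (1−α)(π/L)² ≥ α − c, i.e. α ≤ ((π/L)² + c)/((π/L)² + 1) = (1 + c(L/π)²)/(1 + (L/π)²). (Direct route, valid since c ≤ 0: Poincaré gives c∫u² ≥ c(L/π)²∫(u')², so a(u,u) ≥ (1 + c(L/π)²)∫(u')², while ||u||_{H^1}² ≤ (1 + (L/π)²)∫(u')²; dividing yields the same α.) With (π/L)² = 9*π^2/4 and c = -37/2, the largest admissible constant is α = ((π/L)² + c)/((π/L)² + 1).
Simplifying, α = (-74 + 9*π^2)/(4 + 9*π^2).


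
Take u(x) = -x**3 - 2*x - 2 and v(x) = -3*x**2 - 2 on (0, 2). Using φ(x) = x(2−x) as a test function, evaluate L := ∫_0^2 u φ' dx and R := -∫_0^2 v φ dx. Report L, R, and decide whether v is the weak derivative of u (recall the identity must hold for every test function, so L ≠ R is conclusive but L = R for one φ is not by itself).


LHS = 112/15, RHS = 112/15. Yes, v = u' weakly.

u(x) = -x**3 - 2*x - 2, classical derivative u'(x) = -3*x**2 - 2.
φ(x) = x(2−x), so φ'(x) = 2 - 2*x.
Note φ(0) = φ(2) = 0, so the boundary term u·φ vanishes.
LHS = ∫_0^2 u(x) φ'(x) dx = ∫_0^2 (2*x^4 - 2*x^3 + 4*x^2 - 4) dx. Term by term:
  ∫_0^2 2*x^4 dx = 64/5;  ∫_0^2 -2*x^3 dx = -8;  ∫_0^2 4*x^2 dx = 32/3;
  ∫_0^2 -4 dx = -8.
Sum: 64/5 − 8 + 32/3 − 8 = 112/15.
So LHS = 112/15.
∫_0^2 v(x) φ(x) dx = ∫_0^2 (3*x^4 - 6*x^3 + 2*x^2 - 4*x) dx. Term by term:
  ∫_0^2 3*x^4 dx = 96/5;  ∫_0^2 -6*x^3 dx = -24;  ∫_0^2 2*x^2 dx = 16/3;
  ∫_0^2 -4*x dx = -8.
Sum: 96/5 − 24 + 16/3 − 8 = -112/15.
So RHS = -∫_0^2 v(x) φ(x) dx = 112/15.
LHS = RHS, so the identity holds for this test φ.
Moreover u is smooth here and v(x) = u'(x) = -3*x**2 - 2 pointwise, so the identity holds for every test function. Hence v is the weak derivative of u.


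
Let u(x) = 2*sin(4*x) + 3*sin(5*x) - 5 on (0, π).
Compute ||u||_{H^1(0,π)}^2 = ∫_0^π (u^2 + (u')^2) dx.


||u||_{H^1(0,π)}^2 = -12 + 176*π

u'(x) = 8*cos(4*x) + 15*cos(5*x).
Expand u² and (u')² and integrate term by term on (0, π), using: for integers n ≥ 1, ∫_0^π sin²(nx) dx = ∫_0^π cos²(nx) dx = π/2; for n ≠ n', ∫_0^π sin(nx)sin(n'x) dx = ∫_0^π cos(nx)cos(n'x) dx = 0; and by product-to-sum, ∫_0^π sin(nx)cos(n'x) dx = ½∫_0^π [sin((n+n')x) + sin((n−n')x)] dx, which is 0 when n+n' is even and 2n/(n²−n'²) when n+n' is odd (it need not vanish on (0, π)). For the constant mode: ∫_0^π 1 dx = π, ∫_0^π cos(nx) dx = 0, ∫_0^π sin(nx) dx = (1−(−1)^n)/n.
  u² squared terms: (-5)²·∫1 dx = 25·π = 25*π;  (2)²·∫sin(4x)² dx = 4·π/2 = 2*π;  (3)²·∫sin(5x)² dx = 9·π/2 = 9*π/2.
  u² cross terms: 2·(-5)·(2)·∫1·sin(4x) dx = -20·(0) = 0;  2·(-5)·(3)·∫1·sin(5x) dx = -30·(2/5) = -12;  2·(2)·(3)·∫sin(4x)·sin(5x) dx = 12·(0) = 0.
  So ∫_0^π u² dx = 25*π + 2*π + 9*π/2 + 0 − 12 + 0 = -12 + 63*π/2.
  (u')² squared terms: (8)²·∫cos(4x)² dx = 64·π/2 = 32*π;  (15)²·∫cos(5x)² dx = 225·π/2 = 225*π/2.
  (u')² cross terms: 2·(8)·(15)·∫cos(4x)·cos(5x) dx = 240·(0) = 0.
  So ∫_0^π (u')² dx = 32*π + 225*π/2 + 0 = 289*π/2.
||u||_{H^1}^2 = (-12 + 63*π/2) + (289*π/2) = -12 + 176*π.


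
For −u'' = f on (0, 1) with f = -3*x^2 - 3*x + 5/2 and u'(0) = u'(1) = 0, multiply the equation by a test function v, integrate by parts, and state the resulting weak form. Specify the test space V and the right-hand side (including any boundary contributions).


V = H^1(0, 1) (no boundary constraint on v; u is determined up to an additive constant); weak form: ∫_0^1 u'v' dx = ∫_0^1 (-3*x^2 - 3*x + 5/2) v dx for all v ∈ V.

Multiply both sides by a test function v and integrate from 0 to 1:
  ∫_0^1 −u''(x) v(x) dx = ∫_0^1 f(x) v(x) dx.
Integrate the LHS by parts once:
  ∫_0^1 −u'' v dx = −[u'(x) v(x)]_0^1 + ∫_0^1 u'(x) v'(x) dx.
Thus ∫_0^1 u'(x) v'(x) dx = ∫_0^1 f(x) v(x) dx + [u'(x) v(x)]_0^1.
Choose V so that boundary terms are either known or forced to vanish.
u has homogeneous Neumann: u'(0) = u'(1) = 0. So [u' v]_0^1 = 0·v(1) − 0·v(0) = 0 for any v; take V = H^1(0, 1).
Weak formulation: find u (satisfying any essential BC) such that ∫_0^1 u'(x) v'(x) dx = ∫_0^1 f v dx for all v ∈ V (homogeneous Neumann, so boundary terms vanish).
Substituting f(x) = -3*x^2 - 3*x + 5/2, the right-hand side is ∫_0^1 (-3*x^2 - 3*x + 5/2) v dx.
Compatibility check (pure Neumann): taking v ≡ 1 ∈ V gives 0 = ∫_0^1 f dx + (0) − (0), i.e. ∫_0^1 f dx must equal u'(0) − u'(1) = 0. Indeed ∫_0^1 (-3*x^2 - 3*x + 5/2) dx = 0, so the data are compatible. The solution is then unique only up to an additive constant (fix it e.g. by requiring ∫_0^1 u dx = 0).


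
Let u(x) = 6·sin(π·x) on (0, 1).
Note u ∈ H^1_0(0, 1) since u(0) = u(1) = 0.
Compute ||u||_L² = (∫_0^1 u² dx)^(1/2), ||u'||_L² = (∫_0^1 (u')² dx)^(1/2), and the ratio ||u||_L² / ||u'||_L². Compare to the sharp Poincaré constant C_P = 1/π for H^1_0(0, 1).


||u||_L² / ||u'||_L² = 1/π = C_P.

u(x) = 6·sin(π·x), so u'(x) = 6*π*cos(π*x).
Writing u(x) = A·sin(kπx/L) with A = 6 and k = 1, use ∫_0^L sin²(kπx/L) dx = L/2 and ∫_0^L cos²(kπx/L) dx = L/2.
u² = 36·sin²(π·x) and (u')² = 36*π^2·cos²(π·x), and each of sin², cos² integrates to L/2 = 1/2 over (0, 1).
∫_0^1 u² dx = 18, so ||u||_L² = 3*sqrt(2).
∫_0^1 (u')² dx = 18*π^2, so ||u'||_L² = 3*sqrt(2)*π.
Ratio ||u||_L² / ||u'||_L² = 1/π.
Sharp Poincaré constant on H^1_0(0, 1) is C_P = L/π = 1/π, achieved by sin(π·x).
This is the k = 1 eigenfunction (up to amplitude), so the ratio equals the sharp Poincaré constant exactly.


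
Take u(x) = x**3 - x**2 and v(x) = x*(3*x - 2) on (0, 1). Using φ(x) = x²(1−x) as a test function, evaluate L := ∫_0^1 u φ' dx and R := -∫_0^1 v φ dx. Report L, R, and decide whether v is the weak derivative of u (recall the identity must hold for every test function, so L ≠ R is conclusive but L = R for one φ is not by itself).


LHS = 0, RHS = 0. Yes, v = u' weakly.

u(x) = x**3 - x**2, classical derivative u'(x) = 3*x**2 - 2*x.
φ(x) = x²(1−x), so φ'(x) = x*(2 - 3*x).
Note φ(0) = φ(1) = 0, so the boundary term u·φ vanishes.
LHS = ∫_0^1 u(x) φ'(x) dx = ∫_0^1 (-3*x^5 + 5*x^4 - 2*x^3) dx. Term by term:
  ∫_0^1 -3*x^5 dx = -1/2;  ∫_0^1 5*x^4 dx = 1;  ∫_0^1 -2*x^3 dx = -1/2.
Sum: -1/2 + 1 − 1/2 = 0.
So LHS = 0.
∫_0^1 v(x) φ(x) dx = ∫_0^1 (-3*x^5 + 5*x^4 - 2*x^3) dx. Term by term:
  ∫_0^1 -3*x^5 dx = -1/2;  ∫_0^1 5*x^4 dx = 1;  ∫_0^1 -2*x^3 dx = -1/2.
Sum: -1/2 + 1 − 1/2 = 0.
So RHS = -∫_0^1 v(x) φ(x) dx = 0.
LHS = RHS, so the identity holds for this test φ.
Moreover u is smooth here and v(x) = u'(x) = 3*x**2 - 2*x pointwise, so the identity holds for every test function. Hence v is the weak derivative of u.


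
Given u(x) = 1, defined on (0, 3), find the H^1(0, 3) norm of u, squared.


||u||_{H^1}^2 = 3

The H^1 norm (squared) on an interval (0, L) is
  ||u||_{H^1}^2 = ∫_0^L u(x)^2 dx + ∫_0^L u'(x)^2 dx.
Compute u'(x) = 0.
Then u(x)^2 = 1 and u'(x)^2 = 0.
Integrate each monomial from 0 to 3 using ∫_0^3 c·x^n dx = c·3^(n+1)/(n+1):
  ∫_0^3 u(x)^2 dx = ∫_0^3 (1) dx. Term by term:
    ∫_0^3 1 dx = 3.
  ∫_0^3 u'(x)^2 dx = ∫_0^3 (0) dx. Term by term:
    ∫_0^3 0 dx = 0.
Adding: ||u||_{H^1}^2 = 3 + 0 = 3.


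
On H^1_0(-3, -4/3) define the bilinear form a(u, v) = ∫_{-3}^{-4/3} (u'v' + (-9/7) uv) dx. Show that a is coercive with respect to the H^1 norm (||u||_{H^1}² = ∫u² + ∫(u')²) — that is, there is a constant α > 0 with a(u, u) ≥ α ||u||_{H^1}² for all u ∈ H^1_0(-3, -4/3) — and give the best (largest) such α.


α = 9*(-25 + 7*π^2)/(7*(25 + 9*π^2))

Coercivity of a(·,·) on H^1_0(-3, -4/3) means a(u, u) ≥ α ||u||_{H^1}² for every u ∈ H^1_0.
The interval has length L = 5/3, and Poincaré/coercivity depend only on L. Here a(u, u) = ∫(u')² + (-9/7)·∫u².
Here c = -9/7 < 0 with |c| < (π/L)² = 9*π^2/25, so coercivity still holds. The condition a(u,u) ≥ α||u||_{H^1}² reads (1−α)∫(u')² ≥ (α−c)∫u². Any admissible α is ≤ 1 (rapidly oscillating u have ∫u²/∫(u')² → 0), and α = 1 would force 0 ≥ (1−c)∫u², impossible since c < 1; so 1−α > 0. By the sharp Poincaré inequality on H^1_0 of an interval of length L, ∫(u')² ≥ (π/L)²∫u² with equality for the first sine mode sin(π(x−x₀)/L) (x₀ the left endpoint), so the inequality holds for all u iff (1−α)(π/L)² ≥ α − c, i.e. α ≤ ((π/L)² + c)/((π/L)² + 1) = (1 + c(L/π)²)/(1 + (L/π)²). (Direct route, valid since c ≤ 0: Poincaré gives c∫u² ≥ c(L/π)²∫(u')², so a(u,u) ≥ (1 + c(L/π)²)∫(u')², while ||u||_{H^1}² ≤ (1 + (L/π)²)∫(u')²; dividing yields the same α.) With (π/L)² = 9*π^2/25 and c = -9/7, the largest admissible constant is α = ((π/L)² + c)/((π/L)² + 1).
Simplifying, α = 9*(-25 + 7*π^2)/(7*(25 + 9*π^2)).


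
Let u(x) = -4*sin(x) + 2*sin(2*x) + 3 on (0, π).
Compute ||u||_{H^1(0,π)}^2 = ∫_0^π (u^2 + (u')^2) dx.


||u||_{H^1(0,π)}^2 = -48 + 35*π

u'(x) = -4*cos(x) + 4*cos(2*x).
Expand u² and (u')² and integrate term by term on (0, π), using: for integers n ≥ 1, ∫_0^π sin²(nx) dx = ∫_0^π cos²(nx) dx = π/2; for n ≠ n', ∫_0^π sin(nx)sin(n'x) dx = ∫_0^π cos(nx)cos(n'x) dx = 0; and by product-to-sum, ∫_0^π sin(nx)cos(n'x) dx = ½∫_0^π [sin((n+n')x) + sin((n−n')x)] dx, which is 0 when n+n' is even and 2n/(n²−n'²) when n+n' is odd (it need not vanish on (0, π)). For the constant mode: ∫_0^π 1 dx = π, ∫_0^π cos(nx) dx = 0, ∫_0^π sin(nx) dx = (1−(−1)^n)/n.
  u² squared terms: (3)²·∫1 dx = 9·π = 9*π;  (-4)²·∫sin(x)² dx = 16·π/2 = 8*π;  (2)²·∫sin(2x)² dx = 4·π/2 = 2*π.
  u² cross terms: 2·(3)·(-4)·∫1·sin(x) dx = -24·(2) = -48;  2·(3)·(2)·∫1·sin(2x) dx = 12·(0) = 0;  2·(-4)·(2)·∫sin(x)·sin(2x) dx = -16·(0) = 0.
  So ∫_0^π u² dx = 9*π + 8*π + 2*π − 48 + 0 + 0 = -48 + 19*π.
  (u')² squared terms: (-4)²·∫cos(x)² dx = 16·π/2 = 8*π;  (4)²·∫cos(2x)² dx = 16·π/2 = 8*π.
  (u')² cross terms: 2·(-4)·(4)·∫cos(x)·cos(2x) dx = -32·(0) = 0.
  So ∫_0^π (u')² dx = 8*π + 8*π + 0 = 16*π.
||u||_{H^1}^2 = (-48 + 19*π) + (16*π) = -48 + 35*π.


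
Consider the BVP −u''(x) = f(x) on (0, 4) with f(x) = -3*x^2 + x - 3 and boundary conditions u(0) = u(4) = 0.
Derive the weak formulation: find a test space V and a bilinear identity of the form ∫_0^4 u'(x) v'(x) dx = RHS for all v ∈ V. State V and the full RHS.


V = H^1_0(0, 4) (so v(0) = v(4) = 0); weak form: ∫_0^4 u'v' dx = ∫_0^4 (-3*x^2 + x - 3) v dx for all v ∈ V.

Multiply both sides by a test function v and integrate from 0 to 4:
  ∫_0^4 −u''(x) v(x) dx = ∫_0^4 f(x) v(x) dx.
Integrate the LHS by parts once:
  ∫_0^4 −u'' v dx = −[u'(x) v(x)]_0^4 + ∫_0^4 u'(x) v'(x) dx.
Thus ∫_0^4 u'(x) v'(x) dx = ∫_0^4 f(x) v(x) dx + [u'(x) v(x)]_0^4.
Choose V so that boundary terms are either known or forced to vanish.
u is Dirichlet: u(0) = u(4) = 0. Let V = H^1_0(0, 4); then v(0) = v(4) = 0, and [u' v]_0^4 = 0.
Weak formulation: find u (satisfying any essential BC) such that ∫_0^4 u'(x) v'(x) dx = ∫_0^4 f v dx for all v ∈ V.
Substituting f(x) = -3*x^2 + x - 3, the right-hand side is ∫_0^4 (-3*x^2 + x - 3) v dx.


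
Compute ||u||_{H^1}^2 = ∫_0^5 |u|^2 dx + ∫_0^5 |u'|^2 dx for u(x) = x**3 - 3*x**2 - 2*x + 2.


||u||_{H^1}^2 = 43415/21

The H^1 norm (squared) on an interval (0, L) is
  ||u||_{H^1}^2 = ∫_0^L u(x)^2 dx + ∫_0^L u'(x)^2 dx.
Compute u'(x) = 3*x**2 - 6*x - 2.
Then u(x)^2 = x**6 - 6*x**5 + 5*x**4 + 16*x**3 - 8*x**2 - 8*x + 4 and u'(x)^2 = 9*x**4 - 36*x**3 + 24*x**2 + 24*x + 4.
Integrate each monomial from 0 to 5 using ∫_0^5 c·x^n dx = c·5^(n+1)/(n+1):
  ∫_0^5 u(x)^2 dx = ∫_0^5 (x^6 - 6*x^5 + 5*x^4 + 16*x^3 - 8*x^2 - 8*x + 4) dx. Term by term:
    ∫_0^5 x^6 dx = 78125/7;  ∫_0^5 -6*x^5 dx = -15625;  ∫_0^5 5*x^4 dx = 3125;
    ∫_0^5 16*x^3 dx = 2500;  ∫_0^5 -8*x^2 dx = -1000/3;  ∫_0^5 -8*x dx = -100;
    ∫_0^5 4 dx = 20.
  Sum: 78125/7 − 15625 + 3125 + 2500 − 1000/3 − 100 + 20 = 15695/21.
  ∫_0^5 u'(x)^2 dx = ∫_0^5 (9*x^4 - 36*x^3 + 24*x^2 + 24*x + 4) dx. Term by term:
    ∫_0^5 9*x^4 dx = 5625;  ∫_0^5 -36*x^3 dx = -5625;  ∫_0^5 24*x^2 dx = 1000;
    ∫_0^5 24*x dx = 300;  ∫_0^5 4 dx = 20.
  Sum: 5625 − 5625 + 1000 + 300 + 20 = 1320.
Adding: ||u||_{H^1}^2 = 15695/21 + 1320 = 43415/21.


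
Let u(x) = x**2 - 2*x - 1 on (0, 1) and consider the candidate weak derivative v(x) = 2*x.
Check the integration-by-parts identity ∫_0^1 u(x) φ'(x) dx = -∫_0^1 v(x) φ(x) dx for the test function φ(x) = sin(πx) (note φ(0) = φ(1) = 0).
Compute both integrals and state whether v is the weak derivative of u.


LHS = 2/π, RHS = -2/π. No, v is not the weak derivative of u.

u(x) = x**2 - 2*x - 1, classical derivative u'(x) = 2*x - 2.
φ(x) = sin(πx), so φ'(x) = π*cos(π*x).
Note φ(0) = φ(1) = 0, so the boundary term u·φ vanishes.
LHS = ∫_0^1 u(x) φ'(x) dx = ∫_0^1 (π*x^2*cos(π*x) - 2*π*x*cos(π*x) - π*cos(π*x)) dx. Term by term:
  ∫_0^1 -π*cos(π*x) dx = 0;  ∫_0^1 π*x^2*cos(π*x) dx = -2/π;  ∫_0^1 -2*π*x*cos(π*x) dx = 4/π.
Sum: 0 − 2/π + 4/π = 2/π.
So LHS = 2/π.
∫_0^1 v(x) φ(x) dx = ∫_0^1 (2*x*sin(π*x)) dx. Term by term:
  ∫_0^1 2*x*sin(π*x) dx = 2/π.
So RHS = -∫_0^1 v(x) φ(x) dx = -2/π.
LHS − RHS = 4/π ≠ 0, so the identity fails.
(For a valid weak derivative the identity must hold for EVERY test function, in particular this one. The failure shows v is NOT the weak derivative of u.)
Correct weak derivative would be u'(x) = 2*x - 2.


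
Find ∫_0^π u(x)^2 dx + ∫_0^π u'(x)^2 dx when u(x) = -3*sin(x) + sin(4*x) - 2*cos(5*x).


||u||_{H^1(0,π)}^2 = 832/9 + 139*π/2

u'(x) = 10*sin(5*x) - 3*cos(x) + 4*cos(4*x).
Expand u² and (u')² and integrate term by term on (0, π), using: for integers n ≥ 1, ∫_0^π sin²(nx) dx = ∫_0^π cos²(nx) dx = π/2; for n ≠ n', ∫_0^π sin(nx)sin(n'x) dx = ∫_0^π cos(nx)cos(n'x) dx = 0; and by product-to-sum, ∫_0^π sin(nx)cos(n'x) dx = ½∫_0^π [sin((n+n')x) + sin((n−n')x)] dx, which is 0 when n+n' is even and 2n/(n²−n'²) when n+n' is odd (it need not vanish on (0, π)).
  u² squared terms: (-3)²·∫sin(x)² dx = 9·π/2 = 9*π/2;  (-2)²·∫cos(5x)² dx = 4·π/2 = 2*π;  (1)²·∫sin(4x)² dx = 1·π/2 = π/2.
  u² cross terms: 2·(-3)·(-2)·∫sin(x)·cos(5x) dx = 12·(0) = 0;  2·(-3)·(1)·∫sin(x)·sin(4x) dx = -6·(0) = 0;  2·(-2)·(1)·∫cos(5x)·sin(4x) dx = -4·(-8/9) = 32/9.
  So ∫_0^π u² dx = 9*π/2 + 2*π + π/2 + 0 + 0 + 32/9 = 32/9 + 7*π.
  (u')² squared terms: (-3)²·∫cos(x)² dx = 9·π/2 = 9*π/2;  (4)²·∫cos(4x)² dx = 16·π/2 = 8*π;  (10)²·∫sin(5x)² dx = 100·π/2 = 50*π.
  (u')² cross terms: 2·(-3)·(4)·∫cos(x)·cos(4x) dx = -24·(0) = 0;  2·(-3)·(10)·∫cos(x)·sin(5x) dx = -60·(0) = 0;  2·(4)·(10)·∫cos(4x)·sin(5x) dx = 80·(10/9) = 800/9.
  So ∫_0^π (u')² dx = 9*π/2 + 8*π + 50*π + 0 + 0 + 800/9 = 800/9 + 125*π/2.
||u||_{H^1}^2 = (32/9 + 7*π) + (800/9 + 125*π/2) = 832/9 + 139*π/2.
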